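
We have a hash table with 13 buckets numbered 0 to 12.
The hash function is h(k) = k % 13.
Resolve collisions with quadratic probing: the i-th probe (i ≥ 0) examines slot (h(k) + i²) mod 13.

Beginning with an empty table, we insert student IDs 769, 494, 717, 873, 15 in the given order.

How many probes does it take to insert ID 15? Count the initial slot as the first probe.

4

Insert 769: h=2, slot 2 empty => index 2.
Insert 494: h=0, slot 0 empty => index 0.
Insert 717: h=2, slot 2 occupied => index 3.
Insert 873: h=2, slots 2,3 occupied => index 6.
Insert 15: h=2, slots 2,3,6 occupied => index 11.
Table: [494, ∅, 769, 717, ∅, ∅, 873, ∅, ∅, ∅, ∅, 15, ∅]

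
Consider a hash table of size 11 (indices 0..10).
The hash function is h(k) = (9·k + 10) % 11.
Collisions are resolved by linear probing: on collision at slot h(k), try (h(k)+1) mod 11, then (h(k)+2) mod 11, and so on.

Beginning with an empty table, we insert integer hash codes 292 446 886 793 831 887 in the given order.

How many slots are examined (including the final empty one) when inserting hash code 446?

2

292 hashes to 9; slot 9 is free -> place at 9.
446 hashes to 9; 9 taken -> place at 10.
886 hashes to 9; 9,10 taken -> place at 0.
793 hashes to 8; slot 8 is free -> place at 8.
831 hashes to 9; 9,10,0 taken -> place at 1.
887 hashes to 7; slot 7 is free -> place at 7.
Table: [886, 831, —, —, —, —, —, 887, 793, 292, 446]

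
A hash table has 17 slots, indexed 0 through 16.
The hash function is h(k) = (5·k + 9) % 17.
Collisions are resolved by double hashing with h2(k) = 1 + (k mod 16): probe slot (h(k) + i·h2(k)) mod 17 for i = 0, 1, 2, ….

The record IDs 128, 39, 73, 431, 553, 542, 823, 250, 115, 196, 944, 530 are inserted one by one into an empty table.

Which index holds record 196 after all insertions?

128: h=3 → slot 3
39: h=0 → slot 0
73: h=0, h2=10, probe 0,10 → slot 10
431: h=5 → slot 5
553: h=3, h2=10, probe 3,13 → slot 13
542: h=16 → slot 16
823: h=10, h2=8, probe 10,1 → slot 1
250: h=1, h2=11, probe 1,12 → slot 12
115: h=6 → slot 6
196: h=3, h2=5, probe 3,8 → slot 8
944: h=3, h2=1, probe 3,4 → slot 4
530: h=7 → slot 7
Table: [39, 823, -, 128, 944, 431, 115, 530, 196, -, 73, -, 250, 553, -, -, 542]

8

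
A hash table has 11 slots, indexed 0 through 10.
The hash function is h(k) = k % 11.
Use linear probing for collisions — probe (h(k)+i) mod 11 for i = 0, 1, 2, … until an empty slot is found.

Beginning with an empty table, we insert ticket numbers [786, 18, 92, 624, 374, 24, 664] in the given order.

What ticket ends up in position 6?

Insert 786: h=5, slot 5 empty -> index 5.
Insert 18: h=7, slot 7 empty -> index 7.
Insert 92: h=4, slot 4 empty -> index 4.
Insert 624: h=8, slot 8 empty -> index 8.
Insert 374: h=0, slot 0 empty -> index 0.
Insert 24: h=2, slot 2 empty -> index 2.
Insert 664: h=4, slots 4,5 occupied -> index 6.
Table: [374, _, 24, _, 92, 786, 664, 18, 624, _, _]

664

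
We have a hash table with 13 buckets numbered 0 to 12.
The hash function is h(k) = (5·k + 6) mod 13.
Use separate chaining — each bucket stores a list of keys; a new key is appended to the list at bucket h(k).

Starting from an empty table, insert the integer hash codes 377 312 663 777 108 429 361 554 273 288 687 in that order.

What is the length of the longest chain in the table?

377 → bucket 6
312 → bucket 6 (collision)
663 → bucket 6 (collision)
777 → bucket 4
108 → bucket 0
429 → bucket 6 (collision)
361 → bucket 4 (collision)
554 → bucket 7
273 → bucket 6 (collision)
288 → bucket 3
687 → bucket 9
Final buckets:
0: 108
1: _
2: _
3: 288
4: 777 -> 361
5: _
6: 377 -> 312 -> 663 -> 429 -> 273
7: 554
8: _
9: 687
10: _
11: _
12: _

5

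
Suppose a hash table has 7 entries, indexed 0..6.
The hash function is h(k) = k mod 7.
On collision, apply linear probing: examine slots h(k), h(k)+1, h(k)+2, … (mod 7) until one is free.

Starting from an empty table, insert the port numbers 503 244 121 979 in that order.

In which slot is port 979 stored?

1

503 hashes to 6; slot 6 is free => place at 6.
244 hashes to 6; 6 taken => place at 0.
121 hashes to 2; slot 2 is free => place at 2.
979 hashes to 6; 6,0 taken => place at 1.
Table: [244, 979, 121, ., ., ., 503]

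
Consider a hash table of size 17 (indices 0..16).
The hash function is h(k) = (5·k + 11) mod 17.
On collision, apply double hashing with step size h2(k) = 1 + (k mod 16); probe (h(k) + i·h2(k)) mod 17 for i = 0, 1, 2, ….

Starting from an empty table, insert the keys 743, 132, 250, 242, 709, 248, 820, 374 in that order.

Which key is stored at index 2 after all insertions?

820

743 hashes to 3; slot 3 is free => place at 3.
132 hashes to 8; slot 8 is free => place at 8.
250 hashes to 3, h2=11; 3 taken => place at 14.
242 hashes to 14, h2=3; 14 taken => place at 0.
709 hashes to 3, h2=6; 3 taken => place at 9.
248 hashes to 10; slot 10 is free => place at 10.
820 hashes to 14, h2=5; 14 taken => place at 2.
374 hashes to 11; slot 11 is free => place at 11.
Table: [242, —, 820, 743, —, —, —, —, 132, 709, 248, 374, —, —, 250, —, —]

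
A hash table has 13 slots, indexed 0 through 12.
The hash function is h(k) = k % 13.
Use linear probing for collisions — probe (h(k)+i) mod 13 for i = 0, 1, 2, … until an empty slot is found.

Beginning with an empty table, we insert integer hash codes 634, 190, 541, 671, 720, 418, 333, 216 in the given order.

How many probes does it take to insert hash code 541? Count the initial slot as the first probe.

2

634 hashes to 10; slot 10 is free -> place at 10.
190 hashes to 8; slot 8 is free -> place at 8.
541 hashes to 8; 8 taken -> place at 9.
671 hashes to 8; 8,9,10 taken -> place at 11.
720 hashes to 5; slot 5 is free -> place at 5.
418 hashes to 2; slot 2 is free -> place at 2.
333 hashes to 8; 8,9,10,11 taken -> place at 12.
216 hashes to 8; 8,9,10,11,12 taken -> place at 0.
Table: [216, ., 418, ., ., 720, ., ., 190, 541, 634, 671, 333]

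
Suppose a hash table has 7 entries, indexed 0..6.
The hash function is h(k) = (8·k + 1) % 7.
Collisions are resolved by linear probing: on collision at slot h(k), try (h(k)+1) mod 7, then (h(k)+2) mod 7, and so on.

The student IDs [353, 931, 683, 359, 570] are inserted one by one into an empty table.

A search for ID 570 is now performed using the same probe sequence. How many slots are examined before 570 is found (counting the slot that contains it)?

3

353 hashes to 4; slot 4 is free → place at 4.
931 hashes to 1; slot 1 is free → place at 1.
683 hashes to 5; slot 5 is free → place at 5.
359 hashes to 3; slot 3 is free → place at 3.
570 hashes to 4; 4,5 taken → place at 6.
Table: [_, 931, _, 359, 353, 683, 570]
Lookup 570: h=4, probe 4,5,6 → found at 6.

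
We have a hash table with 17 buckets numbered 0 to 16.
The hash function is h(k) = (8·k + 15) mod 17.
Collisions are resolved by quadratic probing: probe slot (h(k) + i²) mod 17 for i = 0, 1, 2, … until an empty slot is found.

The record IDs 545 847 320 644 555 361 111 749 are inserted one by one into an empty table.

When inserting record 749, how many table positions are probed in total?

545: h=6 => slot 6
847: h=8 => slot 8
320: h=8, probe 8,9 => slot 9
644: h=16 => slot 16
555: h=1 => slot 1
361: h=13 => slot 13
111: h=2 => slot 2
749: h=6, probe 6,7 => slot 7
Table: [∅, 555, 111, ∅, ∅, ∅, 545, 749, 847, 320, ∅, ∅, ∅, 361, ∅, ∅, 644]

2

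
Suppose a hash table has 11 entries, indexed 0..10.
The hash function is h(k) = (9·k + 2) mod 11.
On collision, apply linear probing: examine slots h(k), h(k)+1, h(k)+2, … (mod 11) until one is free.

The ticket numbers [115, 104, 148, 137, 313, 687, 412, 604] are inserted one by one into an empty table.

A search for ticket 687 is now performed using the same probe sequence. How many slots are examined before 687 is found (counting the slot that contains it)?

Insert 115: h=3, slot 3 empty → index 3.
Insert 104: h=3, slot 3 occupied → index 4.
Insert 148: h=3, slots 3,4 occupied → index 5.
Insert 137: h=3, slots 3,4,5 occupied → index 6.
Insert 313: h=3, slots 3,4,5,6 occupied → index 7.
Insert 687: h=3, slots 3,4,5,6,7 occupied → index 8.
Insert 412: h=3, slots 3,4,5,6,7,8 occupied → index 9.
Insert 604: h=4, slots 4,5,6,7,8,9 occupied → index 10.
Table: [-, -, -, 115, 104, 148, 137, 313, 687, 412, 604]
Lookup 687: h=3, probe 3,4,5,6,7,8 → found at 8.

6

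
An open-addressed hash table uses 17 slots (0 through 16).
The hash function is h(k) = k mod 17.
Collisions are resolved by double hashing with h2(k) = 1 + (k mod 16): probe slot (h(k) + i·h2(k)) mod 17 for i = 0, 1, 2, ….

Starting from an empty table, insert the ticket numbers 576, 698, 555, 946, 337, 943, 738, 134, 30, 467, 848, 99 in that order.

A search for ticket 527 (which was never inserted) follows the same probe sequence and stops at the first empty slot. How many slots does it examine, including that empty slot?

8

576 hashes to 15; slot 15 is free -> place at 15.
698 hashes to 1; slot 1 is free -> place at 1.
555 hashes to 11; slot 11 is free -> place at 11.
946 hashes to 11, h2=3; 11 taken -> place at 14.
337 hashes to 14, h2=2; 14 taken -> place at 16.
943 hashes to 8; slot 8 is free -> place at 8.
738 hashes to 7; slot 7 is free -> place at 7.
134 hashes to 15, h2=7; 15 taken -> place at 5.
30 hashes to 13; slot 13 is free -> place at 13.
467 hashes to 8, h2=4; 8 taken -> place at 12.
848 hashes to 15, h2=1; 15,16 taken -> place at 0.
99 hashes to 14, h2=4; 14,1,5 taken -> place at 9.
Table: [848, 698, _, _, _, 134, _, 738, 943, 99, _, 555, 467, 30, 946, 576, 337]
Lookup 527: h=0, h2=16, probe 0,16,15,14,13,12,11,10 → slot 10 empty, not found.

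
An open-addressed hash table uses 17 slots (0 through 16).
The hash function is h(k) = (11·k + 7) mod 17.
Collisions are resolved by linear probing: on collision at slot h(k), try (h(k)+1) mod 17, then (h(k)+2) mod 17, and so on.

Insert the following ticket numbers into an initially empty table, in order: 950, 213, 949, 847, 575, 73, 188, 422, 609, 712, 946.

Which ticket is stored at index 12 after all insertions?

Insert 950: h=2, slot 2 empty -> index 2.
Insert 213: h=4, slot 4 empty -> index 4.
Insert 949: h=8, slot 8 empty -> index 8.
Insert 847: h=8, slot 8 occupied -> index 9.
Insert 575: h=8, slots 8,9 occupied -> index 10.
Insert 73: h=11, slot 11 empty -> index 11.
Insert 188: h=1, slot 1 empty -> index 1.
Insert 422: h=8, slots 8,9,10,11 occupied -> index 12.
Insert 609: h=8, slots 8,9,10,11,12 occupied -> index 13.
Insert 712: h=2, slot 2 occupied -> index 3.
Insert 946: h=9, slots 9,10,11,12,13 occupied -> index 14.
Table: [_, 188, 950, 712, 213, _, _, _, 949, 847, 575, 73, 422, 609, 946, _, _]

422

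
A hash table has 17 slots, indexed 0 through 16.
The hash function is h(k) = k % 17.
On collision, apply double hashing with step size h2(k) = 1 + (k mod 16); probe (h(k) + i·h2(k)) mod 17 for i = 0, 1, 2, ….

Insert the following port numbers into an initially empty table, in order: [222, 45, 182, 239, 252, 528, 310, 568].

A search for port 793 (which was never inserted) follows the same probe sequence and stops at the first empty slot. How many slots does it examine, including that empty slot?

Insert 222: h=1, slot 1 empty → index 1.
Insert 45: h=11, slot 11 empty → index 11.
Insert 182: h=12, slot 12 empty → index 12.
Insert 239: h=1, h2=16, slot 1 occupied → index 0.
Insert 252: h=14, slot 14 empty → index 14.
Insert 528: h=1, h2=1, slot 1 occupied → index 2.
Insert 310: h=4, slot 4 empty → index 4.
Insert 568: h=7, slot 7 empty → index 7.
Table: [239, 222, 528, _, 310, _, _, 568, _, _, _, 45, 182, _, 252, _, _]
Lookup 793: h=11, h2=10, probe 11,4,14,7,0,10 → slot 10 empty, not found.

6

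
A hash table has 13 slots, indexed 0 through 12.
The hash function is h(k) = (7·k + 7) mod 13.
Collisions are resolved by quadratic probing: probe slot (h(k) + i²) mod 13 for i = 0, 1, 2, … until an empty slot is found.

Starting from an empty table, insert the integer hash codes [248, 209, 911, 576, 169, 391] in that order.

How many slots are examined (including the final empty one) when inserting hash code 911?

248: h=1 -> slot 1
209: h=1, probe 1,2 -> slot 2
911: h=1, probe 1,2,5 -> slot 5
576: h=9 -> slot 9
169: h=7 -> slot 7
391: h=1, probe 1,2,5,10 -> slot 10
Table: [—, 248, 209, —, —, 911, —, 169, —, 576, 391, —, —]

3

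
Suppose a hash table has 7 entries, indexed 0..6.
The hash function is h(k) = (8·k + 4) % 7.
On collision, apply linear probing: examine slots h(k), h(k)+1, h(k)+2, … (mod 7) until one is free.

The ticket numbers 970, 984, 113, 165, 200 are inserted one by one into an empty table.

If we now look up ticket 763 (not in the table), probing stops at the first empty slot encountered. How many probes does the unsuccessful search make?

3

970 hashes to 1; slot 1 is free => place at 1.
984 hashes to 1; 1 taken => place at 2.
113 hashes to 5; slot 5 is free => place at 5.
165 hashes to 1; 1,2 taken => place at 3.
200 hashes to 1; 1,2,3 taken => place at 4.
Table: [—, 970, 984, 165, 200, 113, —]
Lookup 763: h=4, probe 4,5,6 → slot 6 empty, not found.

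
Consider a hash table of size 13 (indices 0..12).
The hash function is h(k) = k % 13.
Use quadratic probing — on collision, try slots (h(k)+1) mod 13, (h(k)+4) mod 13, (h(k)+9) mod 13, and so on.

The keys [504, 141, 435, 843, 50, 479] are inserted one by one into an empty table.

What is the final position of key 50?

2

504: h=10 → slot 10
141: h=11 → slot 11
435: h=6 → slot 6
843: h=11, probe 11,12 → slot 12
50: h=11, probe 11,12,2 → slot 2
479: h=11, probe 11,12,2,7 → slot 7
Table: [., ., 50, ., ., ., 435, 479, ., ., 504, 141, 843]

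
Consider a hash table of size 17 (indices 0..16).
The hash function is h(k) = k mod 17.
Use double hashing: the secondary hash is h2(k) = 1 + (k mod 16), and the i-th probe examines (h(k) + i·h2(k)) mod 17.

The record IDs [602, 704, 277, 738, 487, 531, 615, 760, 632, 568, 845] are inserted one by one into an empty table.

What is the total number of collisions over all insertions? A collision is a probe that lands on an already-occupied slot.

7

602: h=7 -> slot 7
704: h=7, h2=1, probe 7,8 -> slot 8
277: h=5 -> slot 5
738: h=7, h2=3, probe 7,10 -> slot 10
487: h=11 -> slot 11
531: h=4 -> slot 4
615: h=3 -> slot 3
760: h=12 -> slot 12
632: h=3, h2=9, probe 3,12,4,13 -> slot 13
568: h=7, h2=9, probe 7,16 -> slot 16
845: h=12, h2=14, probe 12,9 -> slot 9
Table: [—, —, —, 615, 531, 277, —, 602, 704, 845, 738, 487, 760, 632, —, —, 568]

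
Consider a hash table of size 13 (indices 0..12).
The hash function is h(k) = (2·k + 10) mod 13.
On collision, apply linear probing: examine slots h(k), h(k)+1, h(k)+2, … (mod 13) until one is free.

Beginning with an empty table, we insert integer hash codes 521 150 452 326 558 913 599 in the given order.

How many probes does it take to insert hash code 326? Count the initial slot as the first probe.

521: h=12 => slot 12
150: h=11 => slot 11
452: h=4 => slot 4
326: h=12, probe 12,0 => slot 0
558: h=8 => slot 8
913: h=3 => slot 3
599: h=12, probe 12,0,1 => slot 1
Table: [326, 599, -, 913, 452, -, -, -, 558, -, -, 150, 521]

2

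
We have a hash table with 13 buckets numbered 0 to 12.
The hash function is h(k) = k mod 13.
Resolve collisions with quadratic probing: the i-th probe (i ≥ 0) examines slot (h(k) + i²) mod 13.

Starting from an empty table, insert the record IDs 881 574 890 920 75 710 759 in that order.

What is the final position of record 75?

881: h=10 => slot 10
574: h=2 => slot 2
890: h=6 => slot 6
920: h=10, probe 10,11 => slot 11
75: h=10, probe 10,11,1 => slot 1
710: h=8 => slot 8
759: h=5 => slot 5
Table: [—, 75, 574, —, —, 759, 890, —, 710, —, 881, 920, —]

1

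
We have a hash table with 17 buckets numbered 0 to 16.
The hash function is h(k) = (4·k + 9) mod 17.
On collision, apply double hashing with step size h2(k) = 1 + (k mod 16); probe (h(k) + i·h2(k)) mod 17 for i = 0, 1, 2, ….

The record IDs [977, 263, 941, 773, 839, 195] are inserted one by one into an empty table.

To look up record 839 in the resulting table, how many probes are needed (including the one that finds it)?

4

977 hashes to 7; slot 7 is free -> place at 7.
263 hashes to 7, h2=8; 7 taken -> place at 15.
941 hashes to 16; slot 16 is free -> place at 16.
773 hashes to 7, h2=6; 7 taken -> place at 13.
839 hashes to 16, h2=8; 16,7,15 taken -> place at 6.
195 hashes to 7, h2=4; 7 taken -> place at 11.
Table: [—, —, —, —, —, —, 839, 977, —, —, —, 195, —, 773, —, 263, 941]
Lookup 839: h=16, h2=8, probe 16,7,15,6 → found at 6.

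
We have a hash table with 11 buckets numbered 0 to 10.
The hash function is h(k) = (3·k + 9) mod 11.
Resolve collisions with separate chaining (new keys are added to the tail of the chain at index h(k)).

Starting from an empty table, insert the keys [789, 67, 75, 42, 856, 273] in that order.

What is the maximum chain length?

4

789 → bucket 0
67 → bucket 1
75 → bucket 3
42 → bucket 3 (collision)
856 → bucket 3 (collision)
273 → bucket 3 (collision)
Final buckets:
0: 789
1: 67
2: _
3: 75 -> 42 -> 856 -> 273
4: _
5: _
6: _
7: _
8: _
9: _
10: _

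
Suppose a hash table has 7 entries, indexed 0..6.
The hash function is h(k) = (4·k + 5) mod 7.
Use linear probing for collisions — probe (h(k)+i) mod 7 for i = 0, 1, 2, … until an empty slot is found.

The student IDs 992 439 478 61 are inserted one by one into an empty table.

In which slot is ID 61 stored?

0

992 hashes to 4; slot 4 is free => place at 4.
439 hashes to 4; 4 taken => place at 5.
478 hashes to 6; slot 6 is free => place at 6.
61 hashes to 4; 4,5,6 taken => place at 0.
Table: [61, -, -, -, 992, 439, 478]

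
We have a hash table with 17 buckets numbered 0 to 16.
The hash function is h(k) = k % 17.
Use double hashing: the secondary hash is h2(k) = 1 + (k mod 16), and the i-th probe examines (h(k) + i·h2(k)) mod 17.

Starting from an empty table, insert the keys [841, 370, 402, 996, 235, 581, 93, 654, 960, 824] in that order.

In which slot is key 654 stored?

841: h=8 -> slot 8
370: h=13 -> slot 13
402: h=11 -> slot 11
996: h=10 -> slot 10
235: h=14 -> slot 14
581: h=3 -> slot 3
93: h=8, h2=14, probe 8,5 -> slot 5
654: h=8, h2=15, probe 8,6 -> slot 6
960: h=8, h2=1, probe 8,9 -> slot 9
824: h=8, h2=9, probe 8,0 -> slot 0
Table: [824, ∅, ∅, 581, ∅, 93, 654, ∅, 841, 960, 996, 402, ∅, 370, 235, ∅, ∅]

6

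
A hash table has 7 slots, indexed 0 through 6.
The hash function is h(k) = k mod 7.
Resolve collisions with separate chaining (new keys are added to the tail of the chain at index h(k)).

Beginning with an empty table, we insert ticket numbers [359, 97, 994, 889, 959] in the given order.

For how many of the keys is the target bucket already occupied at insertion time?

359 → bucket 2
97 → bucket 6
994 → bucket 0
889 → bucket 0 (collision)
959 → bucket 0 (collision)
Final buckets:
0: 994 -> 889 -> 959
1: .
2: 359
3: .
4: .
5: .
6: 97

2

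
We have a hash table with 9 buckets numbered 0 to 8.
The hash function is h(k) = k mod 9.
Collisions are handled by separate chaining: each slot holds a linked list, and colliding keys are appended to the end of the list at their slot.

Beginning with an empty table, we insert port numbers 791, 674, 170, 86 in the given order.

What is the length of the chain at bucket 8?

3

Insert 791: h=8, bucket 8 empty -> new chain.
Insert 674: h=8, bucket 8 nonempty -> append to chain.
Insert 170: h=8, bucket 8 nonempty -> append to chain.
Insert 86: h=5, bucket 5 empty -> new chain.
Final buckets:
0: -
1: -
2: -
3: -
4: -
5: 86
6: -
7: -
8: 791 -> 674 -> 170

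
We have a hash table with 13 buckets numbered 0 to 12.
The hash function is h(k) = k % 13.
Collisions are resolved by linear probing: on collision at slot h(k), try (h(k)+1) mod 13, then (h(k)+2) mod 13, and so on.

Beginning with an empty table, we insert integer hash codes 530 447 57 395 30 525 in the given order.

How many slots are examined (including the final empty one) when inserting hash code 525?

530 hashes to 10; slot 10 is free -> place at 10.
447 hashes to 5; slot 5 is free -> place at 5.
57 hashes to 5; 5 taken -> place at 6.
395 hashes to 5; 5,6 taken -> place at 7.
30 hashes to 4; slot 4 is free -> place at 4.
525 hashes to 5; 5,6,7 taken -> place at 8.
Table: [∅, ∅, ∅, ∅, 30, 447, 57, 395, 525, ∅, 530, ∅, ∅]

4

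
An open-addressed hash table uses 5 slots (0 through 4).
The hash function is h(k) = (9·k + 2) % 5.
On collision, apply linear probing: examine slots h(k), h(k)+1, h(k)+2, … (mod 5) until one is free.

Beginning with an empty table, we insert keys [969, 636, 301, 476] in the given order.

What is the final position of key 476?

4

969: h=3 => slot 3
636: h=1 => slot 1
301: h=1, probe 1,2 => slot 2
476: h=1, probe 1,2,3,4 => slot 4
Table: [-, 636, 301, 969, 476]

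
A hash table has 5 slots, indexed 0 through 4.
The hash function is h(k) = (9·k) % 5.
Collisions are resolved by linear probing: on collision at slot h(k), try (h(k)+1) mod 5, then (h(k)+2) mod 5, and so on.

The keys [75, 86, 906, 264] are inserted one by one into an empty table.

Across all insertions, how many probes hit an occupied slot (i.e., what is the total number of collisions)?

Insert 75: h=0, slot 0 empty => index 0.
Insert 86: h=4, slot 4 empty => index 4.
Insert 906: h=4, slots 4,0 occupied => index 1.
Insert 264: h=1, slot 1 occupied => index 2.
Table: [75, 906, 264, -, 86]

3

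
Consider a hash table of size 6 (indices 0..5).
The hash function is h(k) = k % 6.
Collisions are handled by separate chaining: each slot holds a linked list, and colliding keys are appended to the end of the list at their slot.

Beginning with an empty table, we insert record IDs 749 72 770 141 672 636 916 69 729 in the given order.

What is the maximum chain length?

749 → bucket 5
72 → bucket 0
770 → bucket 2
141 → bucket 3
672 → bucket 0 (collision)
636 → bucket 0 (collision)
916 → bucket 4
69 → bucket 3 (collision)
729 → bucket 3 (collision)
Final buckets:
0: 72 -> 672 -> 636
1: _
2: 770
3: 141 -> 69 -> 729
4: 916
5: 749

3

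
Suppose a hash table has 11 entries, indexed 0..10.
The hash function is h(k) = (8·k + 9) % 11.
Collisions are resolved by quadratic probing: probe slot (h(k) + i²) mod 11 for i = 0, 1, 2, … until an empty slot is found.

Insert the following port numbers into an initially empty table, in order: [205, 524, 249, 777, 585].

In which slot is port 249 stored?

3

Insert 205: h=10, slot 10 empty -> index 10.
Insert 524: h=10, slot 10 occupied -> index 0.
Insert 249: h=10, slots 10,0 occupied -> index 3.
Insert 777: h=10, slots 10,0,3 occupied -> index 8.
Insert 585: h=3, slot 3 occupied -> index 4.
Table: [524, -, -, 249, 585, -, -, -, 777, -, 205]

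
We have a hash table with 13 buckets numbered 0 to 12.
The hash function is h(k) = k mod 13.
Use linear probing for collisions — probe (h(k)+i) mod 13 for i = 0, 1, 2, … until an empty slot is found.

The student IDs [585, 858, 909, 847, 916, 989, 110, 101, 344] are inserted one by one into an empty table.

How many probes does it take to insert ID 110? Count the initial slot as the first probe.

585 hashes to 0; slot 0 is free -> place at 0.
858 hashes to 0; 0 taken -> place at 1.
909 hashes to 12; slot 12 is free -> place at 12.
847 hashes to 2; slot 2 is free -> place at 2.
916 hashes to 6; slot 6 is free -> place at 6.
989 hashes to 1; 1,2 taken -> place at 3.
110 hashes to 6; 6 taken -> place at 7.
101 hashes to 10; slot 10 is free -> place at 10.
344 hashes to 6; 6,7 taken -> place at 8.
Table: [585, 858, 847, 989, ∅, ∅, 916, 110, 344, ∅, 101, ∅, 909]

2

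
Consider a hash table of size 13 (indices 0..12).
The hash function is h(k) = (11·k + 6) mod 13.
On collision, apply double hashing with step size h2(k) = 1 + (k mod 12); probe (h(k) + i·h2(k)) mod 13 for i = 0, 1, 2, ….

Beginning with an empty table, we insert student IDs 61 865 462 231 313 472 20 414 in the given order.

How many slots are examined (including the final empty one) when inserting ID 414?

6

61 hashes to 1; slot 1 is free => place at 1.
865 hashes to 5; slot 5 is free => place at 5.
462 hashes to 5, h2=7; 5 taken => place at 12.
231 hashes to 12, h2=4; 12 taken => place at 3.
313 hashes to 4; slot 4 is free => place at 4.
472 hashes to 11; slot 11 is free => place at 11.
20 hashes to 5, h2=9; 5,1 taken => place at 10.
414 hashes to 10, h2=7; 10,4,11,5,12 taken => place at 6.
Table: [—, 61, —, 231, 313, 865, 414, —, —, —, 20, 472, 462]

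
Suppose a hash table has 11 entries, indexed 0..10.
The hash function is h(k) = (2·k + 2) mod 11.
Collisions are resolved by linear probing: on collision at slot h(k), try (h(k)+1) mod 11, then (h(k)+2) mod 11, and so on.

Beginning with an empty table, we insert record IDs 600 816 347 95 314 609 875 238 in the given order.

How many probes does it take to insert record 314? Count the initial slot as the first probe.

5

Insert 600: h=3, slot 3 empty → index 3.
Insert 816: h=6, slot 6 empty → index 6.
Insert 347: h=3, slot 3 occupied → index 4.
Insert 95: h=5, slot 5 empty → index 5.
Insert 314: h=3, slots 3,4,5,6 occupied → index 7.
Insert 609: h=10, slot 10 empty → index 10.
Insert 875: h=3, slots 3,4,5,6,7 occupied → index 8.
Insert 238: h=5, slots 5,6,7,8 occupied → index 9.
Table: [_, _, _, 600, 347, 95, 816, 314, 875, 238, 609]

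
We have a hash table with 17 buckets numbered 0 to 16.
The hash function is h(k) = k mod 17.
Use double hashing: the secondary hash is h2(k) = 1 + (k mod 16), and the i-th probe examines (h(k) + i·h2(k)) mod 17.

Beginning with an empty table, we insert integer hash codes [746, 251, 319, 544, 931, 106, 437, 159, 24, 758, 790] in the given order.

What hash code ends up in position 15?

746

746 hashes to 15; slot 15 is free => place at 15.
251 hashes to 13; slot 13 is free => place at 13.
319 hashes to 13, h2=16; 13 taken => place at 12.
544 hashes to 0; slot 0 is free => place at 0.
931 hashes to 13, h2=4; 13,0 taken => place at 4.
106 hashes to 4, h2=11; 4,15 taken => place at 9.
437 hashes to 12, h2=6; 12 taken => place at 1.
159 hashes to 6; slot 6 is free => place at 6.
24 hashes to 7; slot 7 is free => place at 7.
758 hashes to 10; slot 10 is free => place at 10.
790 hashes to 8; slot 8 is free => place at 8.
Table: [544, 437, -, -, 931, -, 159, 24, 790, 106, 758, -, 319, 251, -, 746, -]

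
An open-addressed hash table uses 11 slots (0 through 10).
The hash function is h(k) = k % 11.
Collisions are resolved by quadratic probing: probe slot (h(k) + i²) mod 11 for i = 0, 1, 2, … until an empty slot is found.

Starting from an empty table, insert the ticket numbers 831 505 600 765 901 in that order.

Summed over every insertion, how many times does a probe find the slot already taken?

831 hashes to 6; slot 6 is free -> place at 6.
505 hashes to 10; slot 10 is free -> place at 10.
600 hashes to 6; 6 taken -> place at 7.
765 hashes to 6; 6,7,10 taken -> place at 4.
901 hashes to 10; 10 taken -> place at 0.
Table: [901, -, -, -, 765, -, 831, 600, -, -, 505]

5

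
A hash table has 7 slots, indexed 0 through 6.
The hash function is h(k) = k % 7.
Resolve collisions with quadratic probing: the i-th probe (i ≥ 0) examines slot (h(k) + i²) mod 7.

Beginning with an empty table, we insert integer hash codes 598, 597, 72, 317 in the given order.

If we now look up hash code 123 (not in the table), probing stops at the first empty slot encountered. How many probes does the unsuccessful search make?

Insert 598: h=3, slot 3 empty -> index 3.
Insert 597: h=2, slot 2 empty -> index 2.
Insert 72: h=2, slots 2,3 occupied -> index 6.
Insert 317: h=2, slots 2,3,6 occupied -> index 4.
Table: [-, -, 597, 598, 317, -, 72]
Lookup 123: h=4, probe 4,5 → slot 5 empty, not found.

2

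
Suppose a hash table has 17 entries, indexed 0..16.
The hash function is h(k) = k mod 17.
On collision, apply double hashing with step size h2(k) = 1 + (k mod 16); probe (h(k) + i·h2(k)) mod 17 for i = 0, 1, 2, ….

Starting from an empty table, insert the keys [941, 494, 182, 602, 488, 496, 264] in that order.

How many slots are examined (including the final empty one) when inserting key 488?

2

Insert 941: h=6, slot 6 empty => index 6.
Insert 494: h=1, slot 1 empty => index 1.
Insert 182: h=12, slot 12 empty => index 12.
Insert 602: h=7, slot 7 empty => index 7.
Insert 488: h=12, h2=9, slot 12 occupied => index 4.
Insert 496: h=3, slot 3 empty => index 3.
Insert 264: h=9, slot 9 empty => index 9.
Table: [_, 494, _, 496, 488, _, 941, 602, _, 264, _, _, 182, _, _, _, _]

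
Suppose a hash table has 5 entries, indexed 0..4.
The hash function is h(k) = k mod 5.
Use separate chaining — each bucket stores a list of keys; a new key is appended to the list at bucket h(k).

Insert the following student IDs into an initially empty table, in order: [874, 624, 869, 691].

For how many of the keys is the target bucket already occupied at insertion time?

Insert 874: h=4, bucket 4 empty → new chain.
Insert 624: h=4, bucket 4 nonempty → append to chain.
Insert 869: h=4, bucket 4 nonempty → append to chain.
Insert 691: h=1, bucket 1 empty → new chain.
Final buckets:
0: ∅
1: 691
2: ∅
3: ∅
4: 874 -> 624 -> 869

2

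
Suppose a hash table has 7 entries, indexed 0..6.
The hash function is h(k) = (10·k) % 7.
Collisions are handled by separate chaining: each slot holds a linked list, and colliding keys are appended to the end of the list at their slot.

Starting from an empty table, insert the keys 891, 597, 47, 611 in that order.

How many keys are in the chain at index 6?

Insert 891: h=6, bucket 6 empty → new chain.
Insert 597: h=6, bucket 6 nonempty → append to chain.
Insert 47: h=1, bucket 1 empty → new chain.
Insert 611: h=6, bucket 6 nonempty → append to chain.
Final buckets:
0: _
1: 47
2: _
3: _
4: _
5: _
6: 891 -> 597 -> 611

3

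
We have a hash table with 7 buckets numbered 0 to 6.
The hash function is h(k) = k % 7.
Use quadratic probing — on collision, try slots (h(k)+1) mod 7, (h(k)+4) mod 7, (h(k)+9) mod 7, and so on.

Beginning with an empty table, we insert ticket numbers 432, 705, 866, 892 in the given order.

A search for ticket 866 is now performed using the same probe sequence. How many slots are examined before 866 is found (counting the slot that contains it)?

432 hashes to 5; slot 5 is free → place at 5.
705 hashes to 5; 5 taken → place at 6.
866 hashes to 5; 5,6 taken → place at 2.
892 hashes to 3; slot 3 is free → place at 3.
Table: [-, -, 866, 892, -, 432, 705]
Lookup 866: h=5, probe 5,6,2 → found at 2.

3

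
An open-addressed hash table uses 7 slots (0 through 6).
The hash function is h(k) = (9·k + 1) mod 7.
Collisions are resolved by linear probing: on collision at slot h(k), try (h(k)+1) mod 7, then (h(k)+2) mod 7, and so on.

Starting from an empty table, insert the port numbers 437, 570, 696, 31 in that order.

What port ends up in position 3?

Insert 437: h=0, slot 0 empty -> index 0.
Insert 570: h=0, slot 0 occupied -> index 1.
Insert 696: h=0, slots 0,1 occupied -> index 2.
Insert 31: h=0, slots 0,1,2 occupied -> index 3.
Table: [437, 570, 696, 31, ∅, ∅, ∅]

31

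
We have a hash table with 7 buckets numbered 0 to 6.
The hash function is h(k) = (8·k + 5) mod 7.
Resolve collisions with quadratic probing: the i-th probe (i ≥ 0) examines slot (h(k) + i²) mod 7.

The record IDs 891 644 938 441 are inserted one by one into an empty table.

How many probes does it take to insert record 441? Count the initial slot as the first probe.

891: h=0 => slot 0
644: h=5 => slot 5
938: h=5, probe 5,6 => slot 6
441: h=5, probe 5,6,2 => slot 2
Table: [891, ∅, 441, ∅, ∅, 644, 938]

3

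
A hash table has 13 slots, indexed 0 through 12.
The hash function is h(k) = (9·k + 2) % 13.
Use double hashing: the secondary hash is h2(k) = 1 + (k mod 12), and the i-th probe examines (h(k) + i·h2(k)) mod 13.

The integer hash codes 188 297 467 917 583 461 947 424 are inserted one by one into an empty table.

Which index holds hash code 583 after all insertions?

5

Insert 188: h=4, slot 4 empty => index 4.
Insert 297: h=10, slot 10 empty => index 10.
Insert 467: h=6, slot 6 empty => index 6.
Insert 917: h=0, slot 0 empty => index 0.
Insert 583: h=10, h2=8, slot 10 occupied => index 5.
Insert 461: h=4, h2=6, slots 4,10 occupied => index 3.
Insert 947: h=10, h2=12, slot 10 occupied => index 9.
Insert 424: h=9, h2=5, slot 9 occupied => index 1.
Table: [917, 424, _, 461, 188, 583, 467, _, _, 947, 297, _, _]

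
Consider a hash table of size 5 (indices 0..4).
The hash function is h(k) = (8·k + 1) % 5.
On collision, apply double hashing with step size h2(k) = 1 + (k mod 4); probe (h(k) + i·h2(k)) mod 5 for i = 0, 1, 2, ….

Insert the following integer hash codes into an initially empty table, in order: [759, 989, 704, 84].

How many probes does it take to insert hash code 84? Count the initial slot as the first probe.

4

Insert 759: h=3, slot 3 empty => index 3.
Insert 989: h=3, h2=2, slot 3 occupied => index 0.
Insert 704: h=3, h2=1, slot 3 occupied => index 4.
Insert 84: h=3, h2=1, slots 3,4,0 occupied => index 1.
Table: [989, 84, _, 759, 704]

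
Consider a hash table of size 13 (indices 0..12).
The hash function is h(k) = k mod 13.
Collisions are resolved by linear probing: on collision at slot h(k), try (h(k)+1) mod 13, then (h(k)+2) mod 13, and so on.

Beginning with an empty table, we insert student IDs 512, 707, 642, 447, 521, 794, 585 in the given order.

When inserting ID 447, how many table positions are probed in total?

4

512: h=5 → slot 5
707: h=5, probe 5,6 → slot 6
642: h=5, probe 5,6,7 → slot 7
447: h=5, probe 5,6,7,8 → slot 8
521: h=1 → slot 1
794: h=1, probe 1,2 → slot 2
585: h=0 → slot 0
Table: [585, 521, 794, _, _, 512, 707, 642, 447, _, _, _, _]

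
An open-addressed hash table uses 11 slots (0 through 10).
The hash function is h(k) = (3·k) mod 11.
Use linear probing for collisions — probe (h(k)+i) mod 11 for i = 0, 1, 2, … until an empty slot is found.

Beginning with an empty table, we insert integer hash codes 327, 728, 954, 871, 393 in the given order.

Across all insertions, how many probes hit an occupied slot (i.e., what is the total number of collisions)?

327 hashes to 2; slot 2 is free → place at 2.
728 hashes to 6; slot 6 is free → place at 6.
954 hashes to 2; 2 taken → place at 3.
871 hashes to 6; 6 taken → place at 7.
393 hashes to 2; 2,3 taken → place at 4.
Table: [., ., 327, 954, 393, ., 728, 871, ., ., .]

4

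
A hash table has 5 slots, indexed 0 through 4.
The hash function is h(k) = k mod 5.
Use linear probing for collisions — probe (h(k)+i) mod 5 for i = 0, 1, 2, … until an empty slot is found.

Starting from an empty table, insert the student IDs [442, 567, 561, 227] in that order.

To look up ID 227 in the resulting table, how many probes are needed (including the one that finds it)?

3

442 hashes to 2; slot 2 is free -> place at 2.
567 hashes to 2; 2 taken -> place at 3.
561 hashes to 1; slot 1 is free -> place at 1.
227 hashes to 2; 2,3 taken -> place at 4.
Table: [—, 561, 442, 567, 227]
Lookup 227: h=2, probe 2,3,4 → found at 4.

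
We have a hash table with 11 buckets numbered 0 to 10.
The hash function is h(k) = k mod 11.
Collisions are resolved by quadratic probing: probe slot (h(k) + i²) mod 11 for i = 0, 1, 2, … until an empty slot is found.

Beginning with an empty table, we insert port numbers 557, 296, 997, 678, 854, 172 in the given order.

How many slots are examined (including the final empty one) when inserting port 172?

557 hashes to 7; slot 7 is free → place at 7.
296 hashes to 10; slot 10 is free → place at 10.
997 hashes to 7; 7 taken → place at 8.
678 hashes to 7; 7,8 taken → place at 0.
854 hashes to 7; 7,8,0 taken → place at 5.
172 hashes to 7; 7,8,0,5 taken → place at 1.
Table: [678, 172, ., ., ., 854, ., 557, 997, ., 296]

5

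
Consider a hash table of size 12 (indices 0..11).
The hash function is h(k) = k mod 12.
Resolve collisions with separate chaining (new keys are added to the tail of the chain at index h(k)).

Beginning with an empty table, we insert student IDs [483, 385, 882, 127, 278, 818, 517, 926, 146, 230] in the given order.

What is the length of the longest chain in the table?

5

483 → bucket 3
385 → bucket 1
882 → bucket 6
127 → bucket 7
278 → bucket 2
818 → bucket 2 (collision)
517 → bucket 1 (collision)
926 → bucket 2 (collision)
146 → bucket 2 (collision)
230 → bucket 2 (collision)
Final buckets:
0: ∅
1: 385 -> 517
2: 278 -> 818 -> 926 -> 146 -> 230
3: 483
4: ∅
5: ∅
6: 882
7: 127
8: ∅
9: ∅
10: ∅
11: ∅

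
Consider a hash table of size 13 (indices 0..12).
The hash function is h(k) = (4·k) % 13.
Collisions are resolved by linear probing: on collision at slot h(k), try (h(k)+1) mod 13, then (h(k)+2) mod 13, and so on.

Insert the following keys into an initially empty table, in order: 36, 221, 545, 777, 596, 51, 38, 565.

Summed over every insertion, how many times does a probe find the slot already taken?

5

36: h=1 → slot 1
221: h=0 → slot 0
545: h=9 → slot 9
777: h=1, probe 1,2 → slot 2
596: h=5 → slot 5
51: h=9, probe 9,10 → slot 10
38: h=9, probe 9,10,11 → slot 11
565: h=11, probe 11,12 → slot 12
Table: [221, 36, 777, ., ., 596, ., ., ., 545, 51, 38, 565]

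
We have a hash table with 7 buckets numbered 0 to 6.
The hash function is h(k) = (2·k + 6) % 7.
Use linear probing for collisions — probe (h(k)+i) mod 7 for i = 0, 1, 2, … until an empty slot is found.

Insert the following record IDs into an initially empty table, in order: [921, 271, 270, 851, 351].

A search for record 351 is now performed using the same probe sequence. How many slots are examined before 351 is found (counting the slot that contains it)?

4

Insert 921: h=0, slot 0 empty → index 0.
Insert 271: h=2, slot 2 empty → index 2.
Insert 270: h=0, slot 0 occupied → index 1.
Insert 851: h=0, slots 0,1,2 occupied → index 3.
Insert 351: h=1, slots 1,2,3 occupied → index 4.
Table: [921, 270, 271, 851, 351, ∅, ∅]
Lookup 351: h=1, probe 1,2,3,4 → found at 4.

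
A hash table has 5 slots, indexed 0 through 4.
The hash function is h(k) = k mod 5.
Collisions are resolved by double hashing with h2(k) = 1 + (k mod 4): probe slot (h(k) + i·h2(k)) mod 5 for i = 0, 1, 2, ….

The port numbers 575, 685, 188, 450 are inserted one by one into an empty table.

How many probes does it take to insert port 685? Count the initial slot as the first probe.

2

575 hashes to 0; slot 0 is free => place at 0.
685 hashes to 0, h2=2; 0 taken => place at 2.
188 hashes to 3; slot 3 is free => place at 3.
450 hashes to 0, h2=3; 0,3 taken => place at 1.
Table: [575, 450, 685, 188, ∅]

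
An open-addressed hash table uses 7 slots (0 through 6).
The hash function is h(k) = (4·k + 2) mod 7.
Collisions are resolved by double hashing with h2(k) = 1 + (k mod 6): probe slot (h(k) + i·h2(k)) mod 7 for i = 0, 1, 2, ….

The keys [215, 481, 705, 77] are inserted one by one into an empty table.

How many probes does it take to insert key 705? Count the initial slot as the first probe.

2

Insert 215: h=1, slot 1 empty → index 1.
Insert 481: h=1, h2=2, slot 1 occupied → index 3.
Insert 705: h=1, h2=4, slot 1 occupied → index 5.
Insert 77: h=2, slot 2 empty → index 2.
Table: [-, 215, 77, 481, -, 705, -]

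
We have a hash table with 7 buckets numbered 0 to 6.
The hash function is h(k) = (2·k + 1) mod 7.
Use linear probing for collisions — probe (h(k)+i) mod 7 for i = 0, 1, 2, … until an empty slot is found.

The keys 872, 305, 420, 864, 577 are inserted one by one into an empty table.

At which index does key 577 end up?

872 hashes to 2; slot 2 is free → place at 2.
305 hashes to 2; 2 taken → place at 3.
420 hashes to 1; slot 1 is free → place at 1.
864 hashes to 0; slot 0 is free → place at 0.
577 hashes to 0; 0,1,2,3 taken → place at 4.
Table: [864, 420, 872, 305, 577, ∅, ∅]

4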